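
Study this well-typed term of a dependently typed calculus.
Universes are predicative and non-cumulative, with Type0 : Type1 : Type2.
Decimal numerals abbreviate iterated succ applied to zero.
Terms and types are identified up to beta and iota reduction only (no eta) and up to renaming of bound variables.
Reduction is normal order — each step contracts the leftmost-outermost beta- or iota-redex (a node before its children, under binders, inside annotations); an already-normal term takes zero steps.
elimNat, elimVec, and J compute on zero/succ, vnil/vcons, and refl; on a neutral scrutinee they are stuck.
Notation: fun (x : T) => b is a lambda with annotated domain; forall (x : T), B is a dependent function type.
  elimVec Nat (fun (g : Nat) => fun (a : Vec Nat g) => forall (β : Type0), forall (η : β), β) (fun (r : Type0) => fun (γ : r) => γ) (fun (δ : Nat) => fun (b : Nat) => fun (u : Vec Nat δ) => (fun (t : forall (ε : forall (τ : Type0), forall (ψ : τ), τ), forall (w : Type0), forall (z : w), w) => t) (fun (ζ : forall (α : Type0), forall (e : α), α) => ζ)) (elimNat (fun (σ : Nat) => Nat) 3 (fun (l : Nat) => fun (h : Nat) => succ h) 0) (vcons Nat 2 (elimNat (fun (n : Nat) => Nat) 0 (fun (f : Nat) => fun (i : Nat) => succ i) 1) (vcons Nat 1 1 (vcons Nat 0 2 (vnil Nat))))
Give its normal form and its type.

resulting normal form:
  fun (g : Type0) => fun (a : g) => a
type:
  forall (g : Type0), forall (a : g), g
observation: the leftmost-outermost redex is an elimVec iota-redex, and normalization takes 19 steps.


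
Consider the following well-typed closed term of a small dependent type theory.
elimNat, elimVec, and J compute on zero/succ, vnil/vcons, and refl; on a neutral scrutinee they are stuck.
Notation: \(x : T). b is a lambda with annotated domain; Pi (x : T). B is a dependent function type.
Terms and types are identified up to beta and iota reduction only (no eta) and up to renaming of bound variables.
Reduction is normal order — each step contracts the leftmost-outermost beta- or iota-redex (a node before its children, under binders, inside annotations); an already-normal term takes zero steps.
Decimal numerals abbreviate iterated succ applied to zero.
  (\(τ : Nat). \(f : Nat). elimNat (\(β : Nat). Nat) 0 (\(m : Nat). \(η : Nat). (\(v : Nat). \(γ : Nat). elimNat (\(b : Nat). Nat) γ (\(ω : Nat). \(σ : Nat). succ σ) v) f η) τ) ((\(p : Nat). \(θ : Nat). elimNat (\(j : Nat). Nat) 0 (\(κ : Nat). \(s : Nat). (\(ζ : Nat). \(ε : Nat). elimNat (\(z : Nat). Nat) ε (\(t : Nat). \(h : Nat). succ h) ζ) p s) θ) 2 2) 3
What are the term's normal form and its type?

normal form:
  12
the term's type:
  Nat
observation: reduction starts at a beta-redex, and 54 normal-order steps reach the normal form.


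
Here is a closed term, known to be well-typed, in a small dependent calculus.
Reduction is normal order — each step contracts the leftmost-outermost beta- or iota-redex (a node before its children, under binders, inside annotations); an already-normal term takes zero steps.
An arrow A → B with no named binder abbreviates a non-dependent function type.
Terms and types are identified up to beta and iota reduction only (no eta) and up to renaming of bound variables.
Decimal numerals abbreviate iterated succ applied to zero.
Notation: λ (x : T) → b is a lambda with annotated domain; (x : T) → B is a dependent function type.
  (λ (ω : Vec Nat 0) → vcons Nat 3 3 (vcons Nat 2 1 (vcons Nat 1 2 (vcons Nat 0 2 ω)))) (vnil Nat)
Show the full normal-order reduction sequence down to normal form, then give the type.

normal-order reduction:
  (λ (ω : Vec Nat 0) → vcons Nat 3 3 (vcons Nat 2 1 (vcons Nat 1 2 (vcons Nat 0 2 ω)))) (vnil Nat)
  ~> vcons Nat 3 3 (vcons Nat 2 1 (vcons Nat 1 2 (vcons Nat 0 2 (vnil Nat))))
inferred type:
  Vec Nat 4


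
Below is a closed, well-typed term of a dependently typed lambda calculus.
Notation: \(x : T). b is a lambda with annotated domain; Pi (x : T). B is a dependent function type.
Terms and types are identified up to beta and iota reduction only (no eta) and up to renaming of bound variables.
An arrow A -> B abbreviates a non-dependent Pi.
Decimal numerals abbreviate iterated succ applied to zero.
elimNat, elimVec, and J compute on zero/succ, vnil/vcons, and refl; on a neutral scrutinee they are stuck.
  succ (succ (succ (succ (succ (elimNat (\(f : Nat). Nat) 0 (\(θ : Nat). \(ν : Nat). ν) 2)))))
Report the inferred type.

inferred type:
  Nat


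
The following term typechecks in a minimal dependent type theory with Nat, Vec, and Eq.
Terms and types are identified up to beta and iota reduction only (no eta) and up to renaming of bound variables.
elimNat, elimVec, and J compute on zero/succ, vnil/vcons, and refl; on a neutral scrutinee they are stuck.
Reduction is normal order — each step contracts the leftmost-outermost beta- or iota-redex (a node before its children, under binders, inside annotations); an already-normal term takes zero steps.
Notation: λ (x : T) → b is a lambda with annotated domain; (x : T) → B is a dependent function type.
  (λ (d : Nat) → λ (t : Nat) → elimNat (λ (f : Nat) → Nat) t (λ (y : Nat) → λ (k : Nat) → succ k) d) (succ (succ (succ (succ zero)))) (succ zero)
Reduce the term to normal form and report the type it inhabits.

reduced normal form:
  succ (succ (succ (succ (succ zero))))
inferred type:
  Nat
observation: the leftmost-outermost redex is a beta-redex, and normalization takes 15 steps.


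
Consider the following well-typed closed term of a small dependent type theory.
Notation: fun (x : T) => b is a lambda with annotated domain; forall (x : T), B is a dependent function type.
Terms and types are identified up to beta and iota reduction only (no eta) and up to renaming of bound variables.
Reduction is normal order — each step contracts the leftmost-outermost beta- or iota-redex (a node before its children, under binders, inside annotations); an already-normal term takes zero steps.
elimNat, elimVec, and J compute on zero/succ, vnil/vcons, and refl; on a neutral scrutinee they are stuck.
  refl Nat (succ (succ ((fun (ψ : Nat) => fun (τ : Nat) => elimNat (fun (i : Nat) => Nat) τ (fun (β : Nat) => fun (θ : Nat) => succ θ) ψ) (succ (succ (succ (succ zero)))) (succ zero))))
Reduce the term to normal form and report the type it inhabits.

resulting normal form:
  refl Nat (succ (succ (succ (succ (succ (succ (succ zero)))))))
inferred type:
  Eq Nat (succ (succ (succ (succ (succ (succ (succ zero))))))) (succ (succ (succ (succ (succ (succ (succ zero)))))))


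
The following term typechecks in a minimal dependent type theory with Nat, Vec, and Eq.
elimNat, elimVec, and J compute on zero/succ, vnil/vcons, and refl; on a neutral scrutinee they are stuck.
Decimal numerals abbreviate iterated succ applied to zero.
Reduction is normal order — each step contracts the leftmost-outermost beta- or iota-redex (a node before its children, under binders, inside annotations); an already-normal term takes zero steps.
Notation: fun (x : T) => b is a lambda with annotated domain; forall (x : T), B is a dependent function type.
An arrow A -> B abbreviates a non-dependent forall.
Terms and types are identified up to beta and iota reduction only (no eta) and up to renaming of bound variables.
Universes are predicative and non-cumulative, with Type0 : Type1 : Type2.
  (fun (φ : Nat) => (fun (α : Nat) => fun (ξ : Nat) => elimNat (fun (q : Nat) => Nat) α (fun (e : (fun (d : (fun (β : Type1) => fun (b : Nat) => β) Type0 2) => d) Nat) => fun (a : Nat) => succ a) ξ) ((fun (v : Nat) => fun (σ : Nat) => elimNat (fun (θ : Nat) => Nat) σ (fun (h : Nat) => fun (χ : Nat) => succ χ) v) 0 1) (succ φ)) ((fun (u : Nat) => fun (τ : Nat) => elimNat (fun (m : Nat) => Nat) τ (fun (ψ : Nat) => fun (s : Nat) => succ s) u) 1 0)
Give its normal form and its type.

normal form:
  3
type:
  Nat


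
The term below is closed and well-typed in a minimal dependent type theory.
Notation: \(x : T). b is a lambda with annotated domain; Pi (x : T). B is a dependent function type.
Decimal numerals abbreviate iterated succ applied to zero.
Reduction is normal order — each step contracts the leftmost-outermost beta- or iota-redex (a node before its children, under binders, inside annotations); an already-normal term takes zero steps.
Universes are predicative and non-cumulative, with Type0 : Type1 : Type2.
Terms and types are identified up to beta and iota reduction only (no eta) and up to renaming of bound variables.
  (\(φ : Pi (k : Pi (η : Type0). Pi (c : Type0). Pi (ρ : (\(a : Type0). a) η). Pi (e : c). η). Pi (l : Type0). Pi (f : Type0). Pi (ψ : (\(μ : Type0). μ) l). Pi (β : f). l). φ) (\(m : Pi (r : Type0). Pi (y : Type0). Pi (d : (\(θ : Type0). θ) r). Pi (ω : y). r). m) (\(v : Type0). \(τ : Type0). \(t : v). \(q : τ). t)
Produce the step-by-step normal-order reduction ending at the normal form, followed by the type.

normal-order reduction:
  (\(φ : Pi (k : Pi (η : Type0). Pi (c : Type0). Pi (ρ : (\(a : Type0). a) η). Pi (e : c). η). Pi (l : Type0). Pi (f : Type0). Pi (ψ : (\(μ : Type0). μ) l). Pi (β : f). l). φ) (\(m : Pi (r : Type0). Pi (y : Type0). Pi (d : (\(θ : Type0). θ) r). Pi (ω : y). r). m) (\(v : Type0). \(τ : Type0). \(t : v). \(q : τ). t)
  ~> (\(φ : Pi (k : Type0). Pi (η : Type0). Pi (c : (\(ρ : Type0). ρ) k). Pi (a : η). k). φ) (\(e : Type0). \(l : Type0). \(f : e). \(ψ : l). f)
  ~> \(φ : Type0). \(k : Type0). \(η : φ). \(c : k). η
the term's type:
  Pi (φ : Type0). Pi (k : Type0). Pi (η : φ). Pi (c : k). φ


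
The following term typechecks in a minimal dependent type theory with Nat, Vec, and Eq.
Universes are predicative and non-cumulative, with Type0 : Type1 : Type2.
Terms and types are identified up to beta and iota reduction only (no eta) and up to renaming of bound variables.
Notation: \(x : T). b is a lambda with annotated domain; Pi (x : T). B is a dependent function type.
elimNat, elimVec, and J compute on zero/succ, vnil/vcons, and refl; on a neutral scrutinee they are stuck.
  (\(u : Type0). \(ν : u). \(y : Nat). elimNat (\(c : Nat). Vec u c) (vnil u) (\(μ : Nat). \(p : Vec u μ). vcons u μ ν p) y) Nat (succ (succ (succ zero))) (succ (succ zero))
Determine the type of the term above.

type:
  Vec Nat (succ (succ zero))


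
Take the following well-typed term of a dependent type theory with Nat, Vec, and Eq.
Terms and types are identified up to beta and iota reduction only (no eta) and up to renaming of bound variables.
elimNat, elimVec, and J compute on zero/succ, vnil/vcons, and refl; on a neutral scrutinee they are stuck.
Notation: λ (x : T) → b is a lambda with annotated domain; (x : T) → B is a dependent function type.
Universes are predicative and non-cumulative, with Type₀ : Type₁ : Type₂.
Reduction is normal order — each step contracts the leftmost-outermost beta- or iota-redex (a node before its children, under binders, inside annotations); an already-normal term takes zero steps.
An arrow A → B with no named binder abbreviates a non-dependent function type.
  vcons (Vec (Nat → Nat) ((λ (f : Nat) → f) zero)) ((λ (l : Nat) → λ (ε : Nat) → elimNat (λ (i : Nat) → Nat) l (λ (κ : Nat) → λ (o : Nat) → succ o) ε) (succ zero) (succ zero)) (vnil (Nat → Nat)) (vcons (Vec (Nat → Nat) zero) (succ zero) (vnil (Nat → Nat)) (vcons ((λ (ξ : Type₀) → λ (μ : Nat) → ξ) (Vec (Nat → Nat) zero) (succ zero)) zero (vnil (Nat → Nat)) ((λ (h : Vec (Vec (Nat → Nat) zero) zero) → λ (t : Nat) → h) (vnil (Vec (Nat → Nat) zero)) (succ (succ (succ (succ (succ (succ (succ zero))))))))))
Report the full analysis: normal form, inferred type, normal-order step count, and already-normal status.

reduced normal form:
  vcons (Vec (Nat → Nat) zero) (succ (succ zero)) (vnil (Nat → Nat)) (vcons (Vec (Nat → Nat) zero) (succ zero) (vnil (Nat → Nat)) (vcons (Vec (Nat → Nat) zero) zero (vnil (Nat → Nat)) (vnil (Vec (Nat → Nat) zero))))
type:
  Vec (Vec (Nat → Nat) zero) (succ (succ (succ zero)))
steps to reach normal form (normal order): 11
started in normal form: no
first redex: a beta-redex


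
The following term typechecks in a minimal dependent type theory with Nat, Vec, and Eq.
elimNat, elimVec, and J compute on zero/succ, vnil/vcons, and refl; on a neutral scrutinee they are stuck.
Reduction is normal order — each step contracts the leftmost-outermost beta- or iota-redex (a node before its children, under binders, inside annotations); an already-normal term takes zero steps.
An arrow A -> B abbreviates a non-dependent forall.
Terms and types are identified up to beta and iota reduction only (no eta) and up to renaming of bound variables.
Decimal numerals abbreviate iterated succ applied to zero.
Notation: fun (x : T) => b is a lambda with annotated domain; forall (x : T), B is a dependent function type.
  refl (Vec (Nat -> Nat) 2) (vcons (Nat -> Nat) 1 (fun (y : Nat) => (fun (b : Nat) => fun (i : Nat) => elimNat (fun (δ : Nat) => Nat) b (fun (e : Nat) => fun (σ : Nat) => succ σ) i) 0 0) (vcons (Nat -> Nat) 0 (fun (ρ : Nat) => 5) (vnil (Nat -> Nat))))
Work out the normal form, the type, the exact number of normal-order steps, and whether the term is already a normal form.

resulting normal form:
  refl (Vec (Nat -> Nat) 2) (vcons (Nat -> Nat) 1 (fun (y : Nat) => 0) (vcons (Nat -> Nat) 0 (fun (b : Nat) => 5) (vnil (Nat -> Nat))))
inferred type:
  Eq (Vec (Nat -> Nat) 2) (vcons (Nat -> Nat) 1 (fun (y : Nat) => 0) (vcons (Nat -> Nat) 0 (fun (b : Nat) => 5) (vnil (Nat -> Nat)))) (vcons (Nat -> Nat) 1 (fun (i : Nat) => 0) (vcons (Nat -> Nat) 0 (fun (δ : Nat) => 5) (vnil (Nat -> Nat))))
reduction steps (normal order): 3
already normal: no
first redex: a beta-redex


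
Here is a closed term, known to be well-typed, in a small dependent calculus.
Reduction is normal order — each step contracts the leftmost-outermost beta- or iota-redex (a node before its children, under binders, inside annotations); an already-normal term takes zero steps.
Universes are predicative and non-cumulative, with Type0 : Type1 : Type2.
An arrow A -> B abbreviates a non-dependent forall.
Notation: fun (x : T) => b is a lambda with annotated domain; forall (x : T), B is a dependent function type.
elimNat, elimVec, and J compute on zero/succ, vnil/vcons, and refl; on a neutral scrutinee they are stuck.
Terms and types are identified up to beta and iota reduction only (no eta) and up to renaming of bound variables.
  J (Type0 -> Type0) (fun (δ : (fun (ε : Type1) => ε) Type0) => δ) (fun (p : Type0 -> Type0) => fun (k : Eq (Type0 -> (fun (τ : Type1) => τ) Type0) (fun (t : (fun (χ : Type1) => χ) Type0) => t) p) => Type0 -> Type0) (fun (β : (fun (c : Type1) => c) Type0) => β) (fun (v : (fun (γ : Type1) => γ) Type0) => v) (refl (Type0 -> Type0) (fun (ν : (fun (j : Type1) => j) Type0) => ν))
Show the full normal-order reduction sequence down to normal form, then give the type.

normal-order reduction:
  J (Type0 -> Type0) (fun (δ : (fun (ε : Type1) => ε) Type0) => δ) (fun (p : Type0 -> Type0) => fun (k : Eq (Type0 -> (fun (τ : Type1) => τ) Type0) (fun (t : (fun (χ : Type1) => χ) Type0) => t) p) => Type0 -> Type0) (fun (β : (fun (c : Type1) => c) Type0) => β) (fun (v : (fun (γ : Type1) => γ) Type0) => v) (refl (Type0 -> Type0) (fun (ν : (fun (j : Type1) => j) Type0) => ν))
  ~> fun (δ : (fun (ε : Type1) => ε) Type0) => δ
  ~> fun (δ : Type0) => δ
type:
  Type0 -> Type0


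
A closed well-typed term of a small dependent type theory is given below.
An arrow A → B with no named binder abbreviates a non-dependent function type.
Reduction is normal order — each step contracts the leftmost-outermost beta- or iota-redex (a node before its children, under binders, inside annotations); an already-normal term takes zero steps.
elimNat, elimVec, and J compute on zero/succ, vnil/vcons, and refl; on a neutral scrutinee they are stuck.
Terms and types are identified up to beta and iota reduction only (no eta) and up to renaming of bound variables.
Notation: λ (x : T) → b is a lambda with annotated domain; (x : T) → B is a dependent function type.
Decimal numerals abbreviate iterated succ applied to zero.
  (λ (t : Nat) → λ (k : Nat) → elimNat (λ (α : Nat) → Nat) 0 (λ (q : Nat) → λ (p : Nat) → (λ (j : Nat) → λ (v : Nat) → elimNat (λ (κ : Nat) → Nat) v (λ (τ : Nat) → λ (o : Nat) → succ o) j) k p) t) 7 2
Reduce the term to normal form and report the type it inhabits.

reduced normal form:
  14
type:
  Nat
observation: reduction starts at a beta-redex, and 87 normal-order steps reach the normal form.


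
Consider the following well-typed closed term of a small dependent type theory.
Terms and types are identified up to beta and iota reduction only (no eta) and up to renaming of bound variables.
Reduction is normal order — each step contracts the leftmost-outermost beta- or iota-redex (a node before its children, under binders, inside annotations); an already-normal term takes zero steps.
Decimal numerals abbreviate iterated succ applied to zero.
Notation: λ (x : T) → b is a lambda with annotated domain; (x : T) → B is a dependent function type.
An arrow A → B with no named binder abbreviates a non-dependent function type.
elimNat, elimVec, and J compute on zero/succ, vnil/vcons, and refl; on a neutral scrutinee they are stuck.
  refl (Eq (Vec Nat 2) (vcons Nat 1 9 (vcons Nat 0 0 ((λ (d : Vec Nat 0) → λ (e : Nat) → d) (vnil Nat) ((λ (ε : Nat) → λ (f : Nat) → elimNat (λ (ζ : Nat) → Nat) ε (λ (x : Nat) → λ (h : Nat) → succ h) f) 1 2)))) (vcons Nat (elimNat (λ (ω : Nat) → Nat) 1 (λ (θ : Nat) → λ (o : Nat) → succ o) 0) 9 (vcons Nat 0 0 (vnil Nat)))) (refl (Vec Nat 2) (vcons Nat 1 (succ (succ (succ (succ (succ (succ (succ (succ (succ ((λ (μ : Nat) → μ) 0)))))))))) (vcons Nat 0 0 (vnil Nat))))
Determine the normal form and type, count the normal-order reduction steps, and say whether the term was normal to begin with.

reduced normal form:
  refl (Eq (Vec Nat 2) (vcons Nat 1 9 (vcons Nat 0 0 (vnil Nat))) (vcons Nat 1 9 (vcons Nat 0 0 (vnil Nat)))) (refl (Vec Nat 2) (vcons Nat 1 9 (vcons Nat 0 0 (vnil Nat))))
inferred type:
  Eq (Eq (Vec Nat 2) (vcons Nat 1 9 (vcons Nat 0 0 (vnil Nat))) (vcons Nat 1 9 (vcons Nat 0 0 (vnil Nat)))) (refl (Vec Nat 2) (vcons Nat 1 9 (vcons Nat 0 0 (vnil Nat)))) (refl (Vec Nat 2) (vcons Nat 1 9 (vcons Nat 0 0 (vnil Nat))))
normal-order step count: 4
started in normal form: no
first redex: a beta-redex


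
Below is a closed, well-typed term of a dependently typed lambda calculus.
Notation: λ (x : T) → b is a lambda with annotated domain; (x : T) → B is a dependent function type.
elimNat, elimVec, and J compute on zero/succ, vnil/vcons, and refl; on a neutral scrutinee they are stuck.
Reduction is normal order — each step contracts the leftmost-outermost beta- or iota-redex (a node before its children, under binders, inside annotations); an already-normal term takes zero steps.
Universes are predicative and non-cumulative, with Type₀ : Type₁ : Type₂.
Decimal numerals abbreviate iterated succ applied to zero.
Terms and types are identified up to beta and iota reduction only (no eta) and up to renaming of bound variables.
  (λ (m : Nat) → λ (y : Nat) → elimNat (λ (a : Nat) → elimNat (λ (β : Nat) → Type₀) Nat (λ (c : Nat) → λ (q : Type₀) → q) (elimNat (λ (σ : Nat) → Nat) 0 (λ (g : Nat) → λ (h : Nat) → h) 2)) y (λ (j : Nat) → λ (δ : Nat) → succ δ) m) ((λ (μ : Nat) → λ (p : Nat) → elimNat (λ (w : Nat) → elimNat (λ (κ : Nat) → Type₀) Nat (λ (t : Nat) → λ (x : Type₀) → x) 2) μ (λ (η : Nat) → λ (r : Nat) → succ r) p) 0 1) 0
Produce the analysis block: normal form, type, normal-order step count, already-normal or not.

normal form:
  1
inferred type:
  Nat
normal-order step count: 20
started in normal form: no
first redex: a beta-redex


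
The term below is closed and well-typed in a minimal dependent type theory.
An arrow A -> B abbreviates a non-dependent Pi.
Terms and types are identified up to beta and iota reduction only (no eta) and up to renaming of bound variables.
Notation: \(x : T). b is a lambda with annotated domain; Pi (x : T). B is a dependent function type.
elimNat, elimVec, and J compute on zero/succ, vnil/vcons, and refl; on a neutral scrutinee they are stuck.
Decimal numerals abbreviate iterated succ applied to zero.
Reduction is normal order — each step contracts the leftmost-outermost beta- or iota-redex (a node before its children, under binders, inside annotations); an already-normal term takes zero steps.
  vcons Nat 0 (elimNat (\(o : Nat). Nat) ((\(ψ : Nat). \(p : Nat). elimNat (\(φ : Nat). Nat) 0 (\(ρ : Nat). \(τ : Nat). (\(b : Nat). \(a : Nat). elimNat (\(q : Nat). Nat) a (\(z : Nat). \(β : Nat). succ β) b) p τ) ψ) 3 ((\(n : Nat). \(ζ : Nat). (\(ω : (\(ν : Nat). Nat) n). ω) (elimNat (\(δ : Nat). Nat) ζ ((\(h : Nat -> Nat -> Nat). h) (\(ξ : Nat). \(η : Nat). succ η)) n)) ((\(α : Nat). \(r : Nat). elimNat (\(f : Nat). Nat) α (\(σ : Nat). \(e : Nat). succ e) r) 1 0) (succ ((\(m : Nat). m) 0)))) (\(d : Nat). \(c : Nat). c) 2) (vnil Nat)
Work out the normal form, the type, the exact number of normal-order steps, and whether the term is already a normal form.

normal form:
  vcons Nat 0 6 (vnil Nat)
type:
  Vec Nat 1
reduction steps (normal order): 82
already normal: no
first redex: an elimNat iota-redex


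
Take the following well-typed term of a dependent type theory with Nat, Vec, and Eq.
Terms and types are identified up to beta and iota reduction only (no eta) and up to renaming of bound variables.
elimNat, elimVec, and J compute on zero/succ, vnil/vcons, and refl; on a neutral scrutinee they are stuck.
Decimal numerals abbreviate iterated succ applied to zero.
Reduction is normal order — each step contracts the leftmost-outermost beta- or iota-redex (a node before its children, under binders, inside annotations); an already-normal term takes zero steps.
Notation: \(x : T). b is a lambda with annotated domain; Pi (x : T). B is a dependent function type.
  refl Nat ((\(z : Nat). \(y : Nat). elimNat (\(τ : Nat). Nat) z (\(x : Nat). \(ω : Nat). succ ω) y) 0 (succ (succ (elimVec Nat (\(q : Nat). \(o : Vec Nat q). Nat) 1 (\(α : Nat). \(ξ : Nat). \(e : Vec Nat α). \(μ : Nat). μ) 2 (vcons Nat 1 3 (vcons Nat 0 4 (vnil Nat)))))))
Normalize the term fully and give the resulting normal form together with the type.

normal form:
  refl Nat 3
the term's type:
  Eq Nat 3 3
observation: the term reaches its normal form after 23 normal-order steps.


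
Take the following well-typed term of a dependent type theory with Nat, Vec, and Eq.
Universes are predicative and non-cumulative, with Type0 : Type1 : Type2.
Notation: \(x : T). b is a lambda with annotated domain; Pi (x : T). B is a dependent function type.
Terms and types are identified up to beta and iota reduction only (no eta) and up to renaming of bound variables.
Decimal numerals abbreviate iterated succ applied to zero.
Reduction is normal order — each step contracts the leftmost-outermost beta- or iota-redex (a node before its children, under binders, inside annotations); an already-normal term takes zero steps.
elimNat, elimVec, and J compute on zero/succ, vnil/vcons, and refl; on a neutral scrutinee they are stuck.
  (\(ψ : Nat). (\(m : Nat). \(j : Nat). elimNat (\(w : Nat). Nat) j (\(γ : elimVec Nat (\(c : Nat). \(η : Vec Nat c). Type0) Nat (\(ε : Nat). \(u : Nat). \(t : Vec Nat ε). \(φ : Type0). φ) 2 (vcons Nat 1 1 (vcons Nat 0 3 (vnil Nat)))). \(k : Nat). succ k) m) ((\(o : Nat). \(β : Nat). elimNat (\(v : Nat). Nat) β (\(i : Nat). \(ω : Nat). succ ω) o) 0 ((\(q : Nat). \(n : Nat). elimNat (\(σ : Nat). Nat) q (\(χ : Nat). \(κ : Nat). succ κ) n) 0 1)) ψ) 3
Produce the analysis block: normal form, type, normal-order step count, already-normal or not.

resulting normal form:
  4
type:
  Nat
normal-order step count: 27
started in normal form: no
first contracted redex: a beta-redex


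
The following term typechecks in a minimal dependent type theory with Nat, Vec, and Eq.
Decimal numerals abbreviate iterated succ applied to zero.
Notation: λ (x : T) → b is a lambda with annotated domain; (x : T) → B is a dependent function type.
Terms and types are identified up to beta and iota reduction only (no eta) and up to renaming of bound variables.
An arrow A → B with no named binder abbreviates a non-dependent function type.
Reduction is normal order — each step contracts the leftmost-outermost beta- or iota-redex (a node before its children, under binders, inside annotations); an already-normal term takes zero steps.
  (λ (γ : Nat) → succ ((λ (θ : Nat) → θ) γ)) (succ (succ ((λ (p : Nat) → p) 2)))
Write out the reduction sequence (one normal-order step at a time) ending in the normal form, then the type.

reduction (normal order):
  (λ (γ : Nat) → succ ((λ (θ : Nat) → θ) γ)) (succ (succ ((λ (p : Nat) → p) 2)))
  ~> succ ((λ (γ : Nat) → γ) (succ (succ ((λ (θ : Nat) → θ) 2))))
  ~> succ (succ (succ ((λ (γ : Nat) → γ) 2)))
  ~> 5
type:
  Nat


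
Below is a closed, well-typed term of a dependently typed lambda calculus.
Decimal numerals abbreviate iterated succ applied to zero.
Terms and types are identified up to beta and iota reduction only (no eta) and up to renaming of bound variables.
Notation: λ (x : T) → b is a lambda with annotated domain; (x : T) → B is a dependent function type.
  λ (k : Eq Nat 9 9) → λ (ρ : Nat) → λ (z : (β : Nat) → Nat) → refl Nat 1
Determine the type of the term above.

inferred type:
  (k : Eq Nat 9 9) → (ρ : Nat) → (z : (β : Nat) → Nat) → Eq Nat 1 1


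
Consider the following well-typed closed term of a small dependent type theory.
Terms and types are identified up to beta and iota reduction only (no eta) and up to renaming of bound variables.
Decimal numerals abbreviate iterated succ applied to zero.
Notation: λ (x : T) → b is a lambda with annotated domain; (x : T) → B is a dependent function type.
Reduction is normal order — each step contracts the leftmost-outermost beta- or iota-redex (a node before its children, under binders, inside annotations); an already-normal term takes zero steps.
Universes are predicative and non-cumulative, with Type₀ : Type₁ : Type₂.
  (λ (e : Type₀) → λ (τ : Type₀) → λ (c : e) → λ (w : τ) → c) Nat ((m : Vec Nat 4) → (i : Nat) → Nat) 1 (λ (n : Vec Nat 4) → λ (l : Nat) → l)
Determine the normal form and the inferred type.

reduced normal form:
  1
inferred type:
  Nat


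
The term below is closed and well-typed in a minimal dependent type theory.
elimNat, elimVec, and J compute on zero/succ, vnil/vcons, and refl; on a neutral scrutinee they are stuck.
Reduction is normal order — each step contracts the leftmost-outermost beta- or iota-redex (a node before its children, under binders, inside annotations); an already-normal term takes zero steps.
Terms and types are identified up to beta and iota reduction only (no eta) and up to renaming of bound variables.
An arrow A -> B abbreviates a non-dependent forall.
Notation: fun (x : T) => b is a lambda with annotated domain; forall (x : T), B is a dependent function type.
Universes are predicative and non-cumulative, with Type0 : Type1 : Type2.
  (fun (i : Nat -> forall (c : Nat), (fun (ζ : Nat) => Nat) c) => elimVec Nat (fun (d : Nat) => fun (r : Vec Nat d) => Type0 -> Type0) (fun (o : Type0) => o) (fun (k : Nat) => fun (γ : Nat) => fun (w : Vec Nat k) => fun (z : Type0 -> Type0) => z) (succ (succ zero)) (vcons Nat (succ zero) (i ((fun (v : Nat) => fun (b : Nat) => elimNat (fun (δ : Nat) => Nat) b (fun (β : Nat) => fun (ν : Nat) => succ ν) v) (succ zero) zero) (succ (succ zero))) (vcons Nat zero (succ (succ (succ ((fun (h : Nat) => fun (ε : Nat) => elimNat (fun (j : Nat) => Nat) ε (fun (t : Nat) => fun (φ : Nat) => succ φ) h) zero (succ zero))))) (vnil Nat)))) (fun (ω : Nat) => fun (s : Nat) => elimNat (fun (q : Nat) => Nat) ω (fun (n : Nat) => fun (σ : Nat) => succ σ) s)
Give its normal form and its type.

reduced normal form:
  fun (i : Type0) => i
the term's type:
  Type0 -> Type0
observation: the leftmost-outermost redex is a beta-redex, and normalization takes 12 steps.


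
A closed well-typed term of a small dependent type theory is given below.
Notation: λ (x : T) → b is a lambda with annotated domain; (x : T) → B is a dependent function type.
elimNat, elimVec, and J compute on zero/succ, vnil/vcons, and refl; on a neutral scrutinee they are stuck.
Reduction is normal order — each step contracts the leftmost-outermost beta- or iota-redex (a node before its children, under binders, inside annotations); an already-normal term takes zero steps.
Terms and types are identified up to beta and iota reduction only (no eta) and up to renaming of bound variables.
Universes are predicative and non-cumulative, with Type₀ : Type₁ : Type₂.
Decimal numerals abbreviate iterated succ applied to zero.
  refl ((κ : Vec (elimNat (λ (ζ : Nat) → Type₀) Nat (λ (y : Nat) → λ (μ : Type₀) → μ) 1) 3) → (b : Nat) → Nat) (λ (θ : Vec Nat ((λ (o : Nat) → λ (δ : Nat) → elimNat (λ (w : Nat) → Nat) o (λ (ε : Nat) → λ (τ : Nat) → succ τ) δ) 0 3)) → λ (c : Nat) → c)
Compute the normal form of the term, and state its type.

normal form:
  refl ((κ : Vec Nat 3) → (ζ : Nat) → Nat) (λ (y : Vec Nat 3) → λ (μ : Nat) → μ)
type:
  Eq ((κ : Vec Nat 3) → (ζ : Nat) → Nat) (λ (y : Vec Nat 3) → λ (μ : Nat) → μ) (λ (b : Vec Nat 3) → λ (θ : Nat) → θ)
observation: the first redex contracted is an elimNat iota-redex; the normal form is reached in 16 normal-order steps.


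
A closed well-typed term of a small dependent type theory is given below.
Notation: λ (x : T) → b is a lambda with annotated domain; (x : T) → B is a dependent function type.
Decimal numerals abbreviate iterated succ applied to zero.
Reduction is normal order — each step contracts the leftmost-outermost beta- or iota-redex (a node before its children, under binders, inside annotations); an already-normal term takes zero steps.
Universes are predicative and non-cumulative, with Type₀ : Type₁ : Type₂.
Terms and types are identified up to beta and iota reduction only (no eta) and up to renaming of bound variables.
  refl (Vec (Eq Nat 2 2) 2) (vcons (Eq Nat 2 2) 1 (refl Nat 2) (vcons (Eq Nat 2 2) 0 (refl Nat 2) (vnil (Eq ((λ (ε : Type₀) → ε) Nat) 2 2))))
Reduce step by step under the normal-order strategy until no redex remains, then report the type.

normal-order reduction:
  refl (Vec (Eq Nat 2 2) 2) (vcons (Eq Nat 2 2) 1 (refl Nat 2) (vcons (Eq Nat 2 2) 0 (refl Nat 2) (vnil (Eq ((λ (ε : Type₀) → ε) Nat) 2 2))))
  ~> refl (Vec (Eq Nat 2 2) 2) (vcons (Eq Nat 2 2) 1 (refl Nat 2) (vcons (Eq Nat 2 2) 0 (refl Nat 2) (vnil (Eq Nat 2 2))))
type:
  Eq (Vec (Eq Nat 2 2) 2) (vcons (Eq Nat 2 2) 1 (refl Nat 2) (vcons (Eq Nat 2 2) 0 (refl Nat 2) (vnil (Eq Nat 2 2)))) (vcons (Eq Nat 2 2) 1 (refl Nat 2) (vcons (Eq Nat 2 2) 0 (refl Nat 2) (vnil (Eq Nat 2 2))))


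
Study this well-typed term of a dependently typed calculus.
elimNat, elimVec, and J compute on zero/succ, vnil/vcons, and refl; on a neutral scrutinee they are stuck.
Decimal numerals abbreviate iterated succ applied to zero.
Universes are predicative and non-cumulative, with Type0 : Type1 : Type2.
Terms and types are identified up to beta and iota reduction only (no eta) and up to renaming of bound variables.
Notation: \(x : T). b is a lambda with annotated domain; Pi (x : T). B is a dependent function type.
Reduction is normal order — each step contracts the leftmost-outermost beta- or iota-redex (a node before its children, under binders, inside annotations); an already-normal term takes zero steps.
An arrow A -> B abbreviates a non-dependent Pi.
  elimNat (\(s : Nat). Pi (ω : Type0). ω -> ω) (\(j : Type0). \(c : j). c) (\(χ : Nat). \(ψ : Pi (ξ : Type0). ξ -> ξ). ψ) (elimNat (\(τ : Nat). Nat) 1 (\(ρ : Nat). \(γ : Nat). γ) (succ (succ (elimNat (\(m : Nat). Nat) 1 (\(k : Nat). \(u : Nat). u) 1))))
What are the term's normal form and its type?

resulting normal form:
  \(s : Type0). \(ω : s). ω
the term's type:
  Pi (s : Type0). s -> s
observation: contracting an elimNat iota-redex first, the term normalizes in 18 steps.


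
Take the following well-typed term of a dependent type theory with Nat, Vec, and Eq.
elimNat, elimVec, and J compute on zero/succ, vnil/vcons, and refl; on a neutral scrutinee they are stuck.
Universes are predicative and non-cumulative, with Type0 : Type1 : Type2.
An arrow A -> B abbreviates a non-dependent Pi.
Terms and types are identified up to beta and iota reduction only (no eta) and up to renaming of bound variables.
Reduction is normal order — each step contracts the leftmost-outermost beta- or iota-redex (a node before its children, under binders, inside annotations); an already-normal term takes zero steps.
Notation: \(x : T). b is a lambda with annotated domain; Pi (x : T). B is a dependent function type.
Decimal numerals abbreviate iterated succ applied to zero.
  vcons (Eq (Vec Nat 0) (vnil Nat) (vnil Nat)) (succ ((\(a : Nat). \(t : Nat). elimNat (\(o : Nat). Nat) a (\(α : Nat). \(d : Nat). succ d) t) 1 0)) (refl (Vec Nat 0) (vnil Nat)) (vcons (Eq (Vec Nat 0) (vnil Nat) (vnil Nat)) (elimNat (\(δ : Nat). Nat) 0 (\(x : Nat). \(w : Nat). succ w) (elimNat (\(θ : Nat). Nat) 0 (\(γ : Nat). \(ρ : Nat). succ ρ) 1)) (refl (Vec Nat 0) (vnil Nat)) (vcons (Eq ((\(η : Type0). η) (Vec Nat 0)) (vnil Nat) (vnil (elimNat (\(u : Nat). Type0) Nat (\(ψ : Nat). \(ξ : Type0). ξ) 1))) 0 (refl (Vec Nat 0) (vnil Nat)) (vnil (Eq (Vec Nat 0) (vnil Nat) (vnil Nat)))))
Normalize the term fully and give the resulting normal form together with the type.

normal form:
  vcons (Eq (Vec Nat 0) (vnil Nat) (vnil Nat)) 2 (refl (Vec Nat 0) (vnil Nat)) (vcons (Eq (Vec Nat 0) (vnil Nat) (vnil Nat)) 1 (refl (Vec Nat 0) (vnil Nat)) (vcons (Eq (Vec Nat 0) (vnil Nat) (vnil Nat)) 0 (refl (Vec Nat 0) (vnil Nat)) (vnil (Eq (Vec Nat 0) (vnil Nat) (vnil Nat)))))
inferred type:
  Vec (Eq (Vec Nat 0) (vnil Nat) (vnil Nat)) 3


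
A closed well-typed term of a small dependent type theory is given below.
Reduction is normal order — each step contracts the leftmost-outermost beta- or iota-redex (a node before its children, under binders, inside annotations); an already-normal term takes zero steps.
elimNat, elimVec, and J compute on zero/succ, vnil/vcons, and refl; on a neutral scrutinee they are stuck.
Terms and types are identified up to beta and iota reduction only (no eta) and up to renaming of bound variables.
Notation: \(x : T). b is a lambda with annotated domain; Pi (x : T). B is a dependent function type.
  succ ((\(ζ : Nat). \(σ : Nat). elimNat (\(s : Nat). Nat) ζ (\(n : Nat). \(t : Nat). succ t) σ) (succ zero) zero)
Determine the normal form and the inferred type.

normal form:
  succ (succ zero)
type:
  Nat
observation: the leftmost-outermost redex is a beta-redex, and normalization takes 3 steps.


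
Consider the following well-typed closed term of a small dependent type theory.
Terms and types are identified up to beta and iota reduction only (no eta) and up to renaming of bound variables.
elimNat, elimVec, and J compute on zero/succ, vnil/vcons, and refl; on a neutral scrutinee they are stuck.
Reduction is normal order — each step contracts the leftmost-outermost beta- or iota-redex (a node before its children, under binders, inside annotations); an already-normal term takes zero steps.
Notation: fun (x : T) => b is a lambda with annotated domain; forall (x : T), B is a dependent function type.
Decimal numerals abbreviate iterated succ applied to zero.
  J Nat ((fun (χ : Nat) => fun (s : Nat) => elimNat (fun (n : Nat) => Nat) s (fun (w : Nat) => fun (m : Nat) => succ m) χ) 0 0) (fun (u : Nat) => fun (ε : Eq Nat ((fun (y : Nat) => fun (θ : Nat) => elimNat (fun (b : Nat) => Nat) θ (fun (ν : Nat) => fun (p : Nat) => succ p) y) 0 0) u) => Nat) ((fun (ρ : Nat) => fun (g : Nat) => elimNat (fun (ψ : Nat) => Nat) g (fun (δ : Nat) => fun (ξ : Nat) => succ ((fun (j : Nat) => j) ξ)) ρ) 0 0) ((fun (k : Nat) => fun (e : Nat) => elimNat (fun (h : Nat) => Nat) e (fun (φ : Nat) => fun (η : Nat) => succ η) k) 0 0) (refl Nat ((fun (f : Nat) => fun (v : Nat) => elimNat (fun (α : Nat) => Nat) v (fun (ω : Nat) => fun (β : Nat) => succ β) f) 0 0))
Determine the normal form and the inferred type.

resulting normal form:
  0
the term's type:
  Nat


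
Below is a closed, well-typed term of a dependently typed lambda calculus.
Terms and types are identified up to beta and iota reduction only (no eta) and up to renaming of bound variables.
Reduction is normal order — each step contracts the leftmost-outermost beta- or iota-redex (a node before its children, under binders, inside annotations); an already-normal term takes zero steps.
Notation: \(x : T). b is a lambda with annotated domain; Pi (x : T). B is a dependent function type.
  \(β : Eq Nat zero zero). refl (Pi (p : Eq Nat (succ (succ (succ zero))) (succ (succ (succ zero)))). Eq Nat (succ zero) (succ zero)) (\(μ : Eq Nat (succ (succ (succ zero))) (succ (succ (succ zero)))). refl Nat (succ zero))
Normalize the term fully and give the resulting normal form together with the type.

resulting normal form:
  \(β : Eq Nat zero zero). refl (Pi (p : Eq Nat (succ (succ (succ zero))) (succ (succ (succ zero)))). Eq Nat (succ zero) (succ zero)) (\(μ : Eq Nat (succ (succ (succ zero))) (succ (succ (succ zero)))). refl Nat (succ zero))
type:
  Pi (β : Eq Nat zero zero). Eq (Pi (p : Eq Nat (succ (succ (succ zero))) (succ (succ (succ zero)))). Eq Nat (succ zero) (succ zero)) (\(μ : Eq Nat (succ (succ (succ zero))) (succ (succ (succ zero)))). refl Nat (succ zero)) (\(s : Eq Nat (succ (succ (succ zero))) (succ (succ (succ zero)))). refl Nat (succ zero))
observation: no redex remains anywhere in the term; it is its own normal form.


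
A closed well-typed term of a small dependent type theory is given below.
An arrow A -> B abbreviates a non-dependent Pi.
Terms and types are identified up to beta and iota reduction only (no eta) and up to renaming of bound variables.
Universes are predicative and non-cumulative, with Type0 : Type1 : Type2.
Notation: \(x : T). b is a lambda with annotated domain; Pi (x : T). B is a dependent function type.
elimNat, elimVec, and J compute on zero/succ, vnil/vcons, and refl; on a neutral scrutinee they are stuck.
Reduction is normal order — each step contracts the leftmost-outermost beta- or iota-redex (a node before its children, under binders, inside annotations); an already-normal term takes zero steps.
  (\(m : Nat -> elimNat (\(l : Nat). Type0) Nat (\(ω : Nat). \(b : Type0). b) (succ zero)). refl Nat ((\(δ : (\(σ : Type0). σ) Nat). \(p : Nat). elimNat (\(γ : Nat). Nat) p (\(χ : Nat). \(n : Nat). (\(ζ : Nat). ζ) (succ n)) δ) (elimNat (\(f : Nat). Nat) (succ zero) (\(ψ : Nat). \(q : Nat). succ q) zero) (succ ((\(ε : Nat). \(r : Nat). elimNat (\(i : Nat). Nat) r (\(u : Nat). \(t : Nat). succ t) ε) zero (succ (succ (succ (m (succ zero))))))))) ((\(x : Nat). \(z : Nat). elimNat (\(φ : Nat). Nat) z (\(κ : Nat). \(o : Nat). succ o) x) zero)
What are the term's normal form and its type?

normal form:
  refl Nat (succ (succ (succ (succ (succ (succ zero))))))
type:
  Eq Nat (succ (succ (succ (succ (succ (succ zero)))))) (succ (succ (succ (succ (succ (succ zero))))))
observation: reduction starts at a beta-redex, and 15 normal-order steps reach the normal form.


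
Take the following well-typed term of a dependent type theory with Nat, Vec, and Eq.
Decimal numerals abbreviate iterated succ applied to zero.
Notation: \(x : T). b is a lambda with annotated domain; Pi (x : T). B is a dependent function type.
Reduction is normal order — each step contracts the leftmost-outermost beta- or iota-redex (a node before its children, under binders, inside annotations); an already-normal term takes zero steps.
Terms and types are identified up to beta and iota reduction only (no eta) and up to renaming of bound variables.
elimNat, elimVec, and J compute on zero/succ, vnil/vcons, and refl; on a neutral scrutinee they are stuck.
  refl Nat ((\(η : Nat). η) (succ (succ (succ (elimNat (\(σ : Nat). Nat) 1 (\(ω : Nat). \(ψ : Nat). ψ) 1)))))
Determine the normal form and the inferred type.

normal form:
  refl Nat 4
type:
  Eq Nat 4 4
observation: reduction starts at a beta-redex, and 5 normal-order steps reach the normal form.
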